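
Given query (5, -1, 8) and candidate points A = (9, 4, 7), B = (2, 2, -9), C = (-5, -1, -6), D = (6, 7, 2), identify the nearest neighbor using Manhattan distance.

Distances: d(A) = 10, d(B) = 23, d(C) = 24, d(D) = 15. Nearest: A = (9, 4, 7) with distance 10.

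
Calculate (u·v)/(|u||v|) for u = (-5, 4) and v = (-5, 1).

With u = (-5, 4), v = (-5, 1):
u·v = (-5)·(-5) + 4·1 = 25 + 4 = 29.
|u| = √((-5)² + 4²) = √41, |v| = √((-5)² + 1²) = √26, so |u||v| = √(41·26) = √1066.
cos θ = (u·v)/(|u||v|) = 29/√1066 ≈ 0.8882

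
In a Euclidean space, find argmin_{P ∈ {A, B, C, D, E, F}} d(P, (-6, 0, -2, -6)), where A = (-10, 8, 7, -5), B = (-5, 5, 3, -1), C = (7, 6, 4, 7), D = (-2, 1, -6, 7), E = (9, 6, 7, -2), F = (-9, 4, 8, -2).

Distances: d(A) ≈ 12.7279, d(B) ≈ 8.7178, d(C) ≈ 20.2485, d(D) ≈ 14.2127, d(E) ≈ 18.9209, d(F) ≈ 11.8743. Nearest: B = (-5, 5, 3, -1) with distance 8.7178.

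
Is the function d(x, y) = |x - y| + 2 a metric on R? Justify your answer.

No. d fails identity of indiscernibles (specifically d(x,x) = 0): d(-2, -2) = |-2 - (-2)| + 2 = 0 + 2 = 2 ≠ 0.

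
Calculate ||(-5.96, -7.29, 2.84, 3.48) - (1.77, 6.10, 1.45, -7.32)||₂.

√(Σ(x_i - y_i)²) = √((-5.96 - 1.77)² + (-7.29 - 6.1)² + (2.84 - 1.45)² + (3.48 - (-7.32))²)
= √((-7.73)² + (-13.39)² + 1.39² + 10.8²) = √(59.7529 + 179.2921 + 1.9321 + 116.64) = √357.6171 ≈ 18.9108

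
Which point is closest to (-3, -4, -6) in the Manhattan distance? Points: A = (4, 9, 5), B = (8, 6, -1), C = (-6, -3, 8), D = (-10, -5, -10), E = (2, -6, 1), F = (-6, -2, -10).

Distances: d(A) = 31, d(B) = 26, d(C) = 18, d(D) = 12, d(E) = 14, d(F) = 9. Nearest: F = (-6, -2, -10) with distance 9.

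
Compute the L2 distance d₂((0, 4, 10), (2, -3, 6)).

√(Σ(x_i - y_i)²) = √((0 - 2)² + (4 - (-3))² + (10 - 6)²)
= √((-2)² + 7² + 4²) = √(4 + 49 + 16) = √69 ≈ 8.3066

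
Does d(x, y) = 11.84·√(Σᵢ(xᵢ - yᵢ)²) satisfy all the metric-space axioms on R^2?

Yes. The L2 (Euclidean) norm induces a metric on R^2, and multiplying a metric by a positive constant 11.84 > 0 preserves all four axioms: non-negativity (11.84·||x-y|| ≥ 0), identity (11.84·||x-y|| = 0 ⟺ ||x-y|| = 0 ⟺ x = y), symmetry (||x-y|| = ||y-x||), and the triangle inequality (11.84·||x-z|| ≤ 11.84·||x-y|| + 11.84·||y-z||). So d is a metric.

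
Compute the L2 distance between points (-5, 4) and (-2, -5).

(Σ|x_i - y_i|^2)^(1/2) = (|-5 - (-2)|^2 + |4 - (-5)|^2)^(1/2)
= (3^2 + 9^2)^(1/2) = (9 + 81)^(1/2) = (90)^(1/2) ≈ 9.4868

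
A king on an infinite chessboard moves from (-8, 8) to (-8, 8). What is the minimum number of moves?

max(|x_i - y_i|) = max(|-8 - (-8)|, |8 - 8|) = max(0, 0) = 0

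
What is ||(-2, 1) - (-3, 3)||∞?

max(|x_i - y_i|) = max(|-2 - (-3)|, |1 - 3|) = max(1, 2) = 2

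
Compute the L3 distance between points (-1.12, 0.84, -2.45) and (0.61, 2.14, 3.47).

(Σ|x_i - y_i|^3)^(1/3) = (|-1.12 - 0.61|^3 + |0.84 - 2.14|^3 + |-2.45 - 3.47|^3)^(1/3)
= (1.73^3 + 1.3^3 + 5.92^3)^(1/3) ≈ (5.1777 + 2.197 + 207.4747)^(1/3) = (214.8494)^(1/3) ≈ 5.9893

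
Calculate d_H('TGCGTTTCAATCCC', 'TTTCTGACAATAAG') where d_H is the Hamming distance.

Differing positions: 2, 3, 4, 6, 7, 12, 13, 14. Hamming distance = 8.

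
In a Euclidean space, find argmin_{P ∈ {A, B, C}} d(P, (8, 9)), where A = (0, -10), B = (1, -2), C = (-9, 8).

Distances: d(A) ≈ 20.6155, d(B) ≈ 13.0384, d(C) ≈ 17.0294. Nearest: B = (1, -2) with distance 13.0384.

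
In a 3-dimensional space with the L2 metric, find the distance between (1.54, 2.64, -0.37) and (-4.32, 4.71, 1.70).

(Σ|x_i - y_i|^2)^(1/2) = (|1.54 - (-4.32)|^2 + |2.64 - 4.71|^2 + |-0.37 - 1.7|^2)^(1/2)
= (5.86^2 + 2.07^2 + 2.07^2)^(1/2) = (34.3396 + 4.2849 + 4.2849)^(1/2) = (42.9094)^(1/2) ≈ 6.5505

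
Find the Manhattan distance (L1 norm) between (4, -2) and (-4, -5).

Σ|x_i - y_i| = |4 - (-4)| + |-2 - (-5)| = 8 + 3 = 11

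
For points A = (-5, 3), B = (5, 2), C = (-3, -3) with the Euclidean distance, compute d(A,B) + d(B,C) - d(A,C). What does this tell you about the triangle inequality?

d(A,B) = √(10² + 1²) = √101 ≈ 10.0499, d(B,C) = √(8² + 5²) = √89 ≈ 9.434, d(A,C) = √(2² + 6²) = √40 ≈ 6.3246.
d(A,B) + d(B,C) - d(A,C) = 10.0499 + 9.434 - 6.3246 = 19.4839 - 6.3246 = 13.1593 (to 4 decimal places). This is ≥ 0, so the triangle inequality holds for these points.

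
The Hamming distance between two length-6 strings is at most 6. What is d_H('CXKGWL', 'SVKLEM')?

Differing positions: 1, 2, 4, 5, 6. Hamming distance = 5. The maximum possible Hamming distance for length-6 strings is 6, so d_H/6 = 5/6 ≈ 0.8333.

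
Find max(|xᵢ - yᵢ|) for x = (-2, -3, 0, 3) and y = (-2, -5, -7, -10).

max(|x_i - y_i|) = max(|-2 - (-2)|, |-3 - (-5)|, |0 - (-7)|, |3 - (-10)|) = max(0, 2, 7, 13) = 13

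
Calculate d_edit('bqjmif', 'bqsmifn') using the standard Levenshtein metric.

Let D[i][j] be the edit distance between the first i characters of 'bqjmif' and the first j characters of 'bqsmifn', with D[i][0] = i, D[0][j] = j, and D[i][j] = D[i-1][j-1] if the characters match, else 1 + min(D[i-1][j], D[i][j-1], D[i-1][j-1]). Filling the table (rows: prefixes of 'bqjmif', columns: prefixes of 'bqsmifn'):
     ε  b  q  s  m  i  f  n
  ε  0  1  2  3  4  5  6  7
  b  1  0  1  2  3  4  5  6
  q  2  1  0  1  2  3  4  5
  j  3  2  1  1  2  3  4  5
  m  4  3  2  2  1  2  3  4
  i  5  4  3  3  2  1  2  3
  f  6  5  4  4  3  2  1  2
The bottom-right entry gives D[6][7] = 2, so no sequence of fewer than 2 edits works. Backtracking through the table gives one optimal edit sequence (2 edits):
  bqjmif → bqsmif (sub j→s @3)
  bqsmif → bqsmifn (ins n @7)
Edit distance = 2.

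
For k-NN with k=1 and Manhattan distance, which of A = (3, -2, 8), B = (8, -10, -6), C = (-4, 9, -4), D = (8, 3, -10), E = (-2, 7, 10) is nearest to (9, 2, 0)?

Distances: d(A) = 18, d(B) = 19, d(C) = 24, d(D) = 12, d(E) = 26. Nearest: D = (8, 3, -10) with distance 12.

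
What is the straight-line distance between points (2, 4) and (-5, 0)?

√(Σ(x_i - y_i)²) = √((2 - (-5))² + (4 - 0)²)
= √(7² + 4²) = √(49 + 16) = √65 ≈ 8.0623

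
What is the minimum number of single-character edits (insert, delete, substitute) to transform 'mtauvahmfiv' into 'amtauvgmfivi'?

Let D[i][j] be the edit distance between the first i characters of 'mtauvahmfiv' and the first j characters of 'amtauvgmfivi', with D[i][0] = i, D[0][j] = j, and D[i][j] = D[i-1][j-1] if the characters match, else 1 + min(D[i-1][j], D[i][j-1], D[i-1][j-1]). Filling the table (rows: prefixes of 'mtauvahmfiv', columns: prefixes of 'amtauvgmfivi'):
     ε  a  m  t  a  u  v  g  m  f  i  v  i
  ε  0  1  2  3  4  5  6  7  8  9 10 11 12
  m  1  1  1  2  3  4  5  6  7  8  9 10 11
  t  2  2  2  1  2  3  4  5  6  7  8  9 10
  a  3  2  3  2  1  2  3  4  5  6  7  8  9
  u  4  3  3  3  2  1  2  3  4  5  6  7  8
  v  5  4  4  4  3  2  1  2  3  4  5  6  7
  a  6  5  5  5  4  3  2  2  3  4  5  6  7
  h  7  6  6  6  5  4  3  3  3  4  5  6  7
  m  8  7  6  7  6  5  4  4  3  4  5  6  7
  f  9  8  7  7  7  6  5  5  4  3  4  5  6
  i 10  9  8  8  8  7  6  6  5  4  3  4  5
  v 11 10  9  9  9  8  7  7  6  5  4  3  4
The bottom-right entry gives D[11][12] = 4, so no sequence of fewer than 4 edits works. Backtracking through the table gives one optimal edit sequence (4 edits):
  mtauvahmfiv → amtauvahmfiv (ins a @1)
  amtauvahmfiv → amtauvhmfiv (del a @7)
  amtauvhmfiv → amtauvgmfiv (sub h→g @7)
  amtauvgmfiv → amtauvgmfivi (ins i @12)
Edit distance = 4.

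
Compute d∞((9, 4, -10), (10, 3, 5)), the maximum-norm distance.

max(|x_i - y_i|) = max(|9 - 10|, |4 - 3|, |-10 - 5|) = max(1, 1, 15) = 15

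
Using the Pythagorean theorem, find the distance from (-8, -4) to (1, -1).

√(Σ(x_i - y_i)²) = √((-8 - 1)² + (-4 - (-1))²)
= √((-9)² + (-3)²) = √(81 + 9) = √90 ≈ 9.4868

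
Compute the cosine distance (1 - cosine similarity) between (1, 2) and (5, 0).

With u = (1, 2), v = (5, 0):
u·v = 1·5 + 2·0 = 5 + 0 = 5.
|u| = √(1² + 2²) = √5, |v| = √(5² + 0²) = √25, so |u||v| = √(5·25) = √125.
cos θ = (u·v)/(|u||v|) = 5/√125 ≈ 0.4472
Cosine distance = 1 - cos θ ≈ 1 - 0.4472 = 0.5528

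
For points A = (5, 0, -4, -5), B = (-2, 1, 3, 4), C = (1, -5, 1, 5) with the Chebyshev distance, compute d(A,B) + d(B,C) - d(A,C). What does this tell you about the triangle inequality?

d(A,B) = max(7, 1, 7, 9) = 9, d(B,C) = max(3, 6, 2, 1) = 6, d(A,C) = max(4, 5, 5, 10) = 10.
d(A,B) + d(B,C) - d(A,C) = 9 + 6 - 10 = 15 - 10 = 5. This is ≥ 0, so the triangle inequality holds for these points.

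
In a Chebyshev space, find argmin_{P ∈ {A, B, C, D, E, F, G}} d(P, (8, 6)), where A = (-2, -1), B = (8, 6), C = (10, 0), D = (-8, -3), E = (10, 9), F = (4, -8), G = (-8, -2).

Distances: d(A) = 10, d(B) = 0, d(C) = 6, d(D) = 16, d(E) = 3, d(F) = 14, d(G) = 16. Nearest: B = (8, 6) with distance 0.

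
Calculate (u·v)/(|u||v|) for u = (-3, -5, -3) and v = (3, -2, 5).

With u = (-3, -5, -3), v = (3, -2, 5):
u·v = (-3)·3 + (-5)·(-2) + (-3)·5 = (-9) + 10 + (-15) = -14.
|u| = √((-3)² + (-5)² + (-3)²) = √43, |v| = √(3² + (-2)² + 5²) = √38, so |u||v| = √(43·38) = √1634.
cos θ = (u·v)/(|u||v|) = -14/√1634 ≈ -0.3463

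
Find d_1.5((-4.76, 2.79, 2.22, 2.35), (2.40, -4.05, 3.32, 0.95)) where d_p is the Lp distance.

(Σ|x_i - y_i|^1.5)^(1/1.5) = (|-4.76 - 2.4|^1.5 + |2.79 - (-4.05)|^1.5 + |2.22 - 3.32|^1.5 + |2.35 - 0.95|^1.5)^(1/1.5)
= (7.16^1.5 + 6.84^1.5 + 1.1^1.5 + 1.4^1.5)^(1/1.5) ≈ (19.1589 + 17.8889 + 1.1537 + 1.6565)^(1/1.5) = (39.858)^(1/1.5) ≈ 11.6684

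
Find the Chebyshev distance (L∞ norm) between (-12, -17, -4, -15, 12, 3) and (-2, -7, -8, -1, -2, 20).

max(|x_i - y_i|) = max(|-12 - (-2)|, |-17 - (-7)|, |-4 - (-8)|, |-15 - (-1)|, |12 - (-2)|, |3 - 20|) = max(10, 10, 4, 14, 14, 17) = 17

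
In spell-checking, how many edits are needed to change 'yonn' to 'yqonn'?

Let D[i][j] be the edit distance between the first i characters of 'yonn' and the first j characters of 'yqonn', with D[i][0] = i, D[0][j] = j, and D[i][j] = D[i-1][j-1] if the characters match, else 1 + min(D[i-1][j], D[i][j-1], D[i-1][j-1]). Filling the table (rows: prefixes of 'yonn', columns: prefixes of 'yqonn'):
     ε  y  q  o  n  n
  ε  0  1  2  3  4  5
  y  1  0  1  2  3  4
  o  2  1  1  1  2  3
  n  3  2  2  2  1  2
  n  4  3  3  3  2  1
The bottom-right entry gives D[4][5] = 1, so no sequence of fewer than 1 edit works. Backtracking through the table gives one optimal edit sequence (1 edit):
  yonn → yqonn (ins q @2)
Edit distance = 1.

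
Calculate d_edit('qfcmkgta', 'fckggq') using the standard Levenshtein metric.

Let D[i][j] be the edit distance between the first i characters of 'qfcmkgta' and the first j characters of 'fckggq', with D[i][0] = i, D[0][j] = j, and D[i][j] = D[i-1][j-1] if the characters match, else 1 + min(D[i-1][j], D[i][j-1], D[i-1][j-1]). Filling the table (rows: prefixes of 'qfcmkgta', columns: prefixes of 'fckggq'):
     ε  f  c  k  g  g  q
  ε  0  1  2  3  4  5  6
  q  1  1  2  3  4  5  5
  f  2  1  2  3  4  5  6
  c  3  2  1  2  3  4  5
  m  4  3  2  2  3  4  5
  k  5  4  3  2  3  4  5
  g  6  5  4  3  2  3  4
  t  7  6  5  4  3  3  4
  a  8  7  6  5  4  4  4
The bottom-right entry gives D[8][6] = 4, so no sequence of fewer than 4 edits works. Backtracking through the table gives one optimal edit sequence (4 edits):
  qfcmkgta → fcmkgta (del q @1)
  fcmkgta → fckgta (del m @3)
  fckgta → fckgga (sub t→g @5)
  fckgga → fckggq (sub a→q @6)
Edit distance = 4.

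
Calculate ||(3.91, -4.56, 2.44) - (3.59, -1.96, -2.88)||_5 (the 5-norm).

(Σ|x_i - y_i|^5)^(1/5) = (|3.91 - 3.59|^5 + |-4.56 - (-1.96)|^5 + |2.44 - (-2.88)|^5)^(1/5)
= (0.32^5 + 2.6^5 + 5.32^5)^(1/5) ≈ (0.0034 + 118.8138 + 4261.4575)^(1/5) = (4380.2747)^(1/5) ≈ 5.3493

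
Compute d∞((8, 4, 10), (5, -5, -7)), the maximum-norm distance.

max(|x_i - y_i|) = max(|8 - 5|, |4 - (-5)|, |10 - (-7)|) = max(3, 9, 17) = 17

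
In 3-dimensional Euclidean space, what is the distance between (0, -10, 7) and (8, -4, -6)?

√(Σ(x_i - y_i)²) = √((0 - 8)² + (-10 - (-4))² + (7 - (-6))²)
= √((-8)² + (-6)² + 13²) = √(64 + 36 + 169) = √269 ≈ 16.4012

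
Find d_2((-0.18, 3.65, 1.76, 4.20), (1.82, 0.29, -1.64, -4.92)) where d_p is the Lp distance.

(Σ|x_i - y_i|^2)^(1/2) = (|-0.18 - 1.82|^2 + |3.65 - 0.29|^2 + |1.76 - (-1.64)|^2 + |4.2 - (-4.92)|^2)^(1/2)
= (2^2 + 3.36^2 + 3.4^2 + 9.12^2)^(1/2) = (4 + 11.2896 + 11.56 + 83.1744)^(1/2) = (110.024)^(1/2) ≈ 10.4892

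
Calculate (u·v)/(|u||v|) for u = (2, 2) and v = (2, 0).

With u = (2, 2), v = (2, 0):
u·v = 2·2 + 2·0 = 4 + 0 = 4.
|u| = √(2² + 2²) = √8, |v| = √(2² + 0²) = √4, so |u||v| = √(8·4) = √32.
cos θ = (u·v)/(|u||v|) = 4/√32 ≈ 0.7071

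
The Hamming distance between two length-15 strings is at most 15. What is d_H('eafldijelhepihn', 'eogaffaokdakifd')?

Differing positions: 2, 3, 4, 5, 6, 7, 8, 9, 10, 11, 12, 14, 15. Hamming distance = 13. The maximum possible Hamming distance for length-15 strings is 15, so d_H/15 = 13/15 ≈ 0.8667.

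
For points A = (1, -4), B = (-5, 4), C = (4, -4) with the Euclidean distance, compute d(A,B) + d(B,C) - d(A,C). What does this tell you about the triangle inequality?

d(A,B) = √(6² + 8²) = √100 = 10, d(B,C) = √(9² + 8²) = √145 ≈ 12.0416, d(A,C) = √(3² + 0²) = √9 = 3.
d(A,B) + d(B,C) - d(A,C) = 10 + 12.0416 - 3 = 22.0416 - 3 = 19.0416 (to 4 decimal places). This is ≥ 0, so the triangle inequality holds for these points.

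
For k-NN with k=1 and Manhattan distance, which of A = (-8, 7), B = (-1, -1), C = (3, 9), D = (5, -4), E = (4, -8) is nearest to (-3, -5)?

Distances: d(A) = 17, d(B) = 6, d(C) = 20, d(D) = 9, d(E) = 10. Nearest: B = (-1, -1) with distance 6.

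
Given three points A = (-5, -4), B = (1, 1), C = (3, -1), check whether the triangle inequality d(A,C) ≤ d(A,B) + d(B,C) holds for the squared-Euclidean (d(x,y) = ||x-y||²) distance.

d(A,B) = 6² + 5² = 61, d(B,C) = 2² + 2² = 8, d(A,C) = 8² + 3² = 73.
d(A,C) = 73 > 61 + 8 = 69. Triangle inequality is VIOLATED. (Squared-Euclidean is not a metric — this is a counterexample.)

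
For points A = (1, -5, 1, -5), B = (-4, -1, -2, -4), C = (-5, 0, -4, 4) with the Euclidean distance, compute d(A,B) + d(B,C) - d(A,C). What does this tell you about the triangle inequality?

d(A,B) = √(5² + 4² + 3² + 1²) = √51 ≈ 7.1414, d(B,C) = √(1² + 1² + 2² + 8²) = √70 ≈ 8.3666, d(A,C) = √(6² + 5² + 5² + 9²) = √167 ≈ 12.9228.
d(A,B) + d(B,C) - d(A,C) = 7.1414 + 8.3666 - 12.9228 = 15.508 - 12.9228 = 2.5852 (to 4 decimal places). This is ≥ 0, so the triangle inequality holds for these points.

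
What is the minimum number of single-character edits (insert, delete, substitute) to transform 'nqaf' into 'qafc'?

Let D[i][j] be the edit distance between the first i characters of 'nqaf' and the first j characters of 'qafc', with D[i][0] = i, D[0][j] = j, and D[i][j] = D[i-1][j-1] if the characters match, else 1 + min(D[i-1][j], D[i][j-1], D[i-1][j-1]). Filling the table (rows: prefixes of 'nqaf', columns: prefixes of 'qafc'):
     ε  q  a  f  c
  ε  0  1  2  3  4
  n  1  1  2  3  4
  q  2  1  2  3  4
  a  3  2  1  2  3
  f  4  3  2  1  2
The bottom-right entry gives D[4][4] = 2, so no sequence of fewer than 2 edits works. Backtracking through the table gives one optimal edit sequence (2 edits):
  nqaf → qaf (del n @1)
  qaf → qafc (ins c @4)
Edit distance = 2.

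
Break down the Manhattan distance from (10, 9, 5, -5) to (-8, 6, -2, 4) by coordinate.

Σ|x_i - y_i| = |10 - (-8)| + |9 - 6| + |5 - (-2)| + |-5 - 4| = 18 + 3 + 7 + 9 = 37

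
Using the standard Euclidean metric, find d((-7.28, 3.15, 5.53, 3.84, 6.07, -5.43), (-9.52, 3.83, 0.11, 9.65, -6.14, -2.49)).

√(Σ(x_i - y_i)²) = √((-7.28 - (-9.52))² + (3.15 - 3.83)² + (5.53 - 0.11)² + (3.84 - 9.65)² + (6.07 - (-6.14))² + (-5.43 - (-2.49))²)
= √(2.24² + (-0.68)² + 5.42² + (-5.81)² + 12.21² + (-2.94)²) = √(5.0176 + 0.4624 + 29.3764 + 33.7561 + 149.0841 + 8.6436) = √226.3402 ≈ 15.0446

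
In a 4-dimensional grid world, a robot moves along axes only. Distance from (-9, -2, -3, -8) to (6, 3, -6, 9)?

Σ|x_i - y_i| = |-9 - 6| + |-2 - 3| + |-3 - (-6)| + |-8 - 9| = 15 + 5 + 3 + 17 = 40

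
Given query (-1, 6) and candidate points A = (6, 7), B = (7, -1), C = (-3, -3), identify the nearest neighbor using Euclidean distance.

Distances: d(A) ≈ 7.0711, d(B) ≈ 10.6301, d(C) ≈ 9.2195. Nearest: A = (6, 7) with distance 7.0711.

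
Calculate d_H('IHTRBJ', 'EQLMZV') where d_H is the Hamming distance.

Differing positions: 1, 2, 3, 4, 5, 6. Hamming distance = 6.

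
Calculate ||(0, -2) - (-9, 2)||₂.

√(Σ(x_i - y_i)²) = √((0 - (-9))² + (-2 - 2)²)
= √(9² + (-4)²) = √(81 + 16) = √97 ≈ 9.8489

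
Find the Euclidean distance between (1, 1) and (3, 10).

√(Σ(x_i - y_i)²) = √((1 - 3)² + (1 - 10)²)
= √((-2)² + (-9)²) = √(4 + 81) = √85 ≈ 9.2195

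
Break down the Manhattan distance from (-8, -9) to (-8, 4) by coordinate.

Σ|x_i - y_i| = |-8 - (-8)| + |-9 - 4| = 0 + 13 = 13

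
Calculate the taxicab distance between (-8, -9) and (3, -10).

Σ|x_i - y_i| = |-8 - 3| + |-9 - (-10)| = 11 + 1 = 12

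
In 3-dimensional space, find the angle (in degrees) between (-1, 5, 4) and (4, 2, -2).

With u = (-1, 5, 4), v = (4, 2, -2):
u·v = (-1)·4 + 5·2 + 4·(-2) = (-4) + 10 + (-8) = -2.
|u| = √((-1)² + 5² + 4²) = √42, |v| = √(4² + 2² + (-2)²) = √24, so |u||v| = √(42·24) = √1008.
cos θ = (u·v)/(|u||v|) = -2/√1008 ≈ -0.062994
θ = arccos(-0.062994) ≈ 93.61°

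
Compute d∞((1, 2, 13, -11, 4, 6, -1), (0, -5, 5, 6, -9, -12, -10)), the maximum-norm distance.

max(|x_i - y_i|) = max(|1 - 0|, |2 - (-5)|, |13 - 5|, |-11 - 6|, |4 - (-9)|, |6 - (-12)|, |-1 - (-10)|) = max(1, 7, 8, 17, 13, 18, 9) = 18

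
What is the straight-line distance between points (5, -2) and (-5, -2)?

√(Σ(x_i - y_i)²) = √((5 - (-5))² + (-2 - (-2))²)
= √(10² + 0²) = √(100 + 0) = √100 = 10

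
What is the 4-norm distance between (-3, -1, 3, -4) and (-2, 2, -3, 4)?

(Σ|x_i - y_i|^4)^(1/4) = (|-3 - (-2)|^4 + |-1 - 2|^4 + |3 - (-3)|^4 + |-4 - 4|^4)^(1/4)
= (1^4 + 3^4 + 6^4 + 8^4)^(1/4) = (1 + 81 + 1296 + 4096)^(1/4) = (5474)^(1/4) ≈ 8.6015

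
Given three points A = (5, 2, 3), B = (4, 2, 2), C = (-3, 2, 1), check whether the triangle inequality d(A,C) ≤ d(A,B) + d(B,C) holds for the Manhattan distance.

d(A,B) = 1 + 0 + 1 = 2, d(B,C) = 7 + 0 + 1 = 8, d(A,C) = 8 + 0 + 2 = 10.
d(A,C) = 10 ≤ 2 + 8 = 10. Triangle inequality is satisfied.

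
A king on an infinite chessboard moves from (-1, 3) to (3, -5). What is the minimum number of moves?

max(|x_i - y_i|) = max(|-1 - 3|, |3 - (-5)|) = max(4, 8) = 8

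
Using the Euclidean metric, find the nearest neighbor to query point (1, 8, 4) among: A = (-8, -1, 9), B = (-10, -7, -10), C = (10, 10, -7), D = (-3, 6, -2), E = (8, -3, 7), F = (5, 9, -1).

Distances: d(A) ≈ 13.6748, d(B) ≈ 23.2809, d(C) ≈ 14.3527, d(D) ≈ 7.4833, d(E) ≈ 13.3791, d(F) ≈ 6.4807. Nearest: F = (5, 9, -1) with distance 6.4807.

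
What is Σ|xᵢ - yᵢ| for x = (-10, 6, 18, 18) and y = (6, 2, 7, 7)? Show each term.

Σ|x_i - y_i| = |-10 - 6| + |6 - 2| + |18 - 7| + |18 - 7| = 16 + 4 + 11 + 11 = 42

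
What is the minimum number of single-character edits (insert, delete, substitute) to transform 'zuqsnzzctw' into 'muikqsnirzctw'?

Let D[i][j] be the edit distance between the first i characters of 'zuqsnzzctw' and the first j characters of 'muikqsnirzctw', with D[i][0] = i, D[0][j] = j, and D[i][j] = D[i-1][j-1] if the characters match, else 1 + min(D[i-1][j], D[i][j-1], D[i-1][j-1]). Filling the table (rows: prefixes of 'zuqsnzzctw', columns: prefixes of 'muikqsnirzctw'):
     ε  m  u  i  k  q  s  n  i  r  z  c  t  w
  ε  0  1  2  3  4  5  6  7  8  9 10 11 12 13
  z  1  1  2  3  4  5  6  7  8  9  9 10 11 12
  u  2  2  1  2  3  4  5  6  7  8  9 10 11 12
  q  3  3  2  2  3  3  4  5  6  7  8  9 10 11
  s  4  4  3  3  3  4  3  4  5  6  7  8  9 10
  n  5  5  4  4  4  4  4  3  4  5  6  7  8  9
  z  6  6  5  5  5  5  5  4  4  5  5  6  7  8
  z  7  7  6  6  6  6  6  5  5  5  5  6  7  8
  c  8  8  7  7  7  7  7  6  6  6  6  5  6  7
  t  9  9  8  8  8  8  8  7  7  7  7  6  5  6
  w 10 10  9  9  9  9  9  8  8  8  8  7  6  5
The bottom-right entry gives D[10][13] = 5, so no sequence of fewer than 5 edits works. Backtracking through the table gives one optimal edit sequence (5 edits):
  zuqsnzzctw → muqsnzzctw (sub z→m @1)
  muqsnzzctw → muiqsnzzctw (ins i @3)
  muiqsnzzctw → muikqsnzzctw (ins k @4)
  muikqsnzzctw → muikqsnizzctw (ins i @8)
  muikqsnizzctw → muikqsnirzctw (sub z→r @9)
Edit distance = 5.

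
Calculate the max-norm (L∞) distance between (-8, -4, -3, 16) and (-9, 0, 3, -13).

max(|x_i - y_i|) = max(|-8 - (-9)|, |-4 - 0|, |-3 - 3|, |16 - (-13)|) = max(1, 4, 6, 29) = 29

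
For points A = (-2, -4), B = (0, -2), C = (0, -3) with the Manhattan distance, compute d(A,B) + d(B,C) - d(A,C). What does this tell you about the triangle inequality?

d(A,B) = 2 + 2 = 4, d(B,C) = 0 + 1 = 1, d(A,C) = 2 + 1 = 3.
d(A,B) + d(B,C) - d(A,C) = 4 + 1 - 3 = 5 - 3 = 2. This is ≥ 0, so the triangle inequality holds for these points.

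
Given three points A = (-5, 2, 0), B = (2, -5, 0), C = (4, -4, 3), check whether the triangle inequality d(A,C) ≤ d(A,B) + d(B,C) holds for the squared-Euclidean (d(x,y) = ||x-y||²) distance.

d(A,B) = 7² + 7² + 0² = 98, d(B,C) = 2² + 1² + 3² = 14, d(A,C) = 9² + 6² + 3² = 126.
d(A,C) = 126 > 98 + 14 = 112. Triangle inequality is VIOLATED. (Squared-Euclidean is not a metric — this is a counterexample.)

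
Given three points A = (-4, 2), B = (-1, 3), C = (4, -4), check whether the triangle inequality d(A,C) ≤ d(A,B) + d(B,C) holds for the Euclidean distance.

d(A,B) = √(3² + 1²) = √10 ≈ 3.1623, d(B,C) = √(5² + 7²) = √74 ≈ 8.6023, d(A,C) = √(8² + 6²) = √100 = 10.
d(A,C) = 10 ≤ 3.1623 + 8.6023 = 11.7646. Triangle inequality is satisfied.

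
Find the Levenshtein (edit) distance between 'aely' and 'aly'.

Let D[i][j] be the edit distance between the first i characters of 'aely' and the first j characters of 'aly', with D[i][0] = i, D[0][j] = j, and D[i][j] = D[i-1][j-1] if the characters match, else 1 + min(D[i-1][j], D[i][j-1], D[i-1][j-1]). Filling the table (rows: prefixes of 'aely', columns: prefixes of 'aly'):
     ε  a  l  y
  ε  0  1  2  3
  a  1  0  1  2
  e  2  1  1  2
  l  3  2  1  2
  y  4  3  2  1
The bottom-right entry gives D[4][3] = 1, so no sequence of fewer than 1 edit works. Backtracking through the table gives one optimal edit sequence (1 edit):
  aely → aly (del e @2)
Edit distance = 1.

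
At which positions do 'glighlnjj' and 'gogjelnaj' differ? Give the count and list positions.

Differing positions: 2, 3, 4, 5, 8. Hamming distance = 5.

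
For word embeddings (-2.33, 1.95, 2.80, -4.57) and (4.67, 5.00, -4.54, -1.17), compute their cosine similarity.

With u = (-2.33, 1.95, 2.80, -4.57), v = (4.67, 5.00, -4.54, -1.17):
u·v = (-2.33)·4.67 + 1.95·5 + 2.8·(-4.54) + (-4.57)·(-1.17) = (-10.8811) + 9.75 + (-12.712) + 5.3469 = -8.4962.
|u| = √((-2.33)² + 1.95² + 2.8² + (-4.57)²) = √(5.4289 + 3.8025 + 7.84 + 20.8849) = √37.9563, |v| = √(4.67² + 5² + (-4.54)² + (-1.17)²) = √(21.8089 + 25 + 20.6116 + 1.3689) = √68.7894.
cos θ = (u·v)/(|u||v|) = -8.4962/(√37.9563·√68.7894) ≈ -0.1663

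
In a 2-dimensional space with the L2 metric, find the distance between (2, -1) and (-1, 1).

(Σ|x_i - y_i|^2)^(1/2) = (|2 - (-1)|^2 + |-1 - 1|^2)^(1/2)
= (3^2 + 2^2)^(1/2) = (9 + 4)^(1/2) = (13)^(1/2) ≈ 3.6056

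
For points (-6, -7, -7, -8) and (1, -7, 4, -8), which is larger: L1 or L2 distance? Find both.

L1 = |-6 - 1| + |-7 - (-7)| + |-7 - 4| + |-8 - (-8)| = 7 + 0 + 11 + 0 = 18
L2 = √(7² + 0² + 11² + 0²) = √170 ≈ 13.0384
L1 ≥ L2 always (equality iff movement is along one axis); L1 > L2 here.
Ratio L1/L2 = 18/√170 ≈ 1.3805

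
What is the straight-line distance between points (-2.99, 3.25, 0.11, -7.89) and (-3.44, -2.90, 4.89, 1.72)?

√(Σ(x_i - y_i)²) = √((-2.99 - (-3.44))² + (3.25 - (-2.9))² + (0.11 - 4.89)² + (-7.89 - 1.72)²)
= √(0.45² + 6.15² + (-4.78)² + (-9.61)²) = √(0.2025 + 37.8225 + 22.8484 + 92.3521) = √153.2255 ≈ 12.3784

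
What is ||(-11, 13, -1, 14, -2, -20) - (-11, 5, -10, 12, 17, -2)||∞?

max(|x_i - y_i|) = max(|-11 - (-11)|, |13 - 5|, |-1 - (-10)|, |14 - 12|, |-2 - 17|, |-20 - (-2)|) = max(0, 8, 9, 2, 19, 18) = 19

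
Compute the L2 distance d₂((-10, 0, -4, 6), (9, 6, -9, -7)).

√(Σ(x_i - y_i)²) = √((-10 - 9)² + (0 - 6)² + (-4 - (-9))² + (6 - (-7))²)
= √((-19)² + (-6)² + 5² + 13²) = √(361 + 36 + 25 + 169) = √591 ≈ 24.3105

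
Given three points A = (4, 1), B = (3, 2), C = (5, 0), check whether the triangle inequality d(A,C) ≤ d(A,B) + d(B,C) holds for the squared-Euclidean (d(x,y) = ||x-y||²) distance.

d(A,B) = 1² + 1² = 2, d(B,C) = 2² + 2² = 8, d(A,C) = 1² + 1² = 2.
d(A,C) = 2 ≤ 2 + 8 = 10. Triangle inequality is satisfied.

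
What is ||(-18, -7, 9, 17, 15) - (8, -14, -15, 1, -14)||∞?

max(|x_i - y_i|) = max(|-18 - 8|, |-7 - (-14)|, |9 - (-15)|, |17 - 1|, |15 - (-14)|) = max(26, 7, 24, 16, 29) = 29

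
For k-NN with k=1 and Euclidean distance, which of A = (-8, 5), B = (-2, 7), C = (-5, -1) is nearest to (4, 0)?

Distances: d(A) = 13, d(B) ≈ 9.2195, d(C) ≈ 9.0554. Nearest: C = (-5, -1) with distance 9.0554.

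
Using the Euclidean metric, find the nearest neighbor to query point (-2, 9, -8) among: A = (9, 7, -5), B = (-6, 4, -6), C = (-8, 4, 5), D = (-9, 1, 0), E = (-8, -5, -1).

Distances: d(A) ≈ 11.5758, d(B) ≈ 6.7082, d(C) ≈ 15.1658, d(D) ≈ 13.3041, d(E) ≈ 16.7631. Nearest: B = (-6, 4, -6) with distance 6.7082.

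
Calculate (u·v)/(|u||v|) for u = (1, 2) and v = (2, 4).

With u = (1, 2), v = (2, 4):
u·v = 1·2 + 2·4 = 2 + 8 = 10.
|u| = √(1² + 2²) = √5, |v| = √(2² + 4²) = √20, so |u||v| = √(5·20) = √100 = 10.
cos θ = (u·v)/(|u||v|) = 10/10 = 1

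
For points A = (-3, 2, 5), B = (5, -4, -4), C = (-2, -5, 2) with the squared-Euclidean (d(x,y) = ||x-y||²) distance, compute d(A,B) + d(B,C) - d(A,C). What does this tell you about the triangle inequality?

d(A,B) = 8² + 6² + 9² = 181, d(B,C) = 7² + 1² + 6² = 86, d(A,C) = 1² + 7² + 3² = 59.
d(A,B) + d(B,C) - d(A,C) = 181 + 86 - 59 = 267 - 59 = 208. This is ≥ 0, so the triangle inequality holds for these points.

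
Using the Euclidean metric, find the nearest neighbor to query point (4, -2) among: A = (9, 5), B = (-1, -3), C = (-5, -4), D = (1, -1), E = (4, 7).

Distances: d(A) ≈ 8.6023, d(B) ≈ 5.099, d(C) ≈ 9.2195, d(D) ≈ 3.1623, d(E) = 9. Nearest: D = (1, -1) with distance 3.1623.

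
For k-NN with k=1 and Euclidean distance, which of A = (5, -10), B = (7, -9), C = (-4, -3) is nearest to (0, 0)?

Distances: d(A) ≈ 11.1803, d(B) ≈ 11.4018, d(C) = 5. Nearest: C = (-4, -3) with distance 5.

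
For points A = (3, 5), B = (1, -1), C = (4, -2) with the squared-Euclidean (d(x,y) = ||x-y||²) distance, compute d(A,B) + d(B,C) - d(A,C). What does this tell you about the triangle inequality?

d(A,B) = 2² + 6² = 40, d(B,C) = 3² + 1² = 10, d(A,C) = 1² + 7² = 50.
d(A,B) + d(B,C) - d(A,C) = 40 + 10 - 50 = 50 - 50 = 0. This is ≥ 0, so the triangle inequality holds for these points.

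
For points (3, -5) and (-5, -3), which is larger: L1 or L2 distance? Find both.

L1 = |3 - (-5)| + |-5 - (-3)| = 8 + 2 = 10
L2 = √(8² + 2²) = √68 ≈ 8.2462
L1 ≥ L2 always (equality iff movement is along one axis); L1 > L2 here.
Ratio L1/L2 = 10/√68 ≈ 1.2127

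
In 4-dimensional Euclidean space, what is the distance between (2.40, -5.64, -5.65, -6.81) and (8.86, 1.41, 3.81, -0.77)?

√(Σ(x_i - y_i)²) = √((2.4 - 8.86)² + (-5.64 - 1.41)² + (-5.65 - 3.81)² + (-6.81 - (-0.77))²)
= √((-6.46)² + (-7.05)² + (-9.46)² + (-6.04)²) = √(41.7316 + 49.7025 + 89.4916 + 36.4816) = √217.4073 ≈ 14.7447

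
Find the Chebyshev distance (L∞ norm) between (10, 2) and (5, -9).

max(|x_i - y_i|) = max(|10 - 5|, |2 - (-9)|) = max(5, 11) = 11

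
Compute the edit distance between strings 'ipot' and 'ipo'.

Let D[i][j] be the edit distance between the first i characters of 'ipot' and the first j characters of 'ipo', with D[i][0] = i, D[0][j] = j, and D[i][j] = D[i-1][j-1] if the characters match, else 1 + min(D[i-1][j], D[i][j-1], D[i-1][j-1]). Filling the table (rows: prefixes of 'ipot', columns: prefixes of 'ipo'):
     ε  i  p  o
  ε  0  1  2  3
  i  1  0  1  2
  p  2  1  0  1
  o  3  2  1  0
  t  4  3  2  1
The bottom-right entry gives D[4][3] = 1, so no sequence of fewer than 1 edit works. Backtracking through the table gives one optimal edit sequence (1 edit):
  ipot → ipo (del t @4)
Edit distance = 1.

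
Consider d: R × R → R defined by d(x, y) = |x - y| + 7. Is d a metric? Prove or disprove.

No. d fails identity of indiscernibles (specifically d(x,x) = 0): d(-8, -8) = |-8 - (-8)| + 7 = 0 + 7 = 7 ≠ 0.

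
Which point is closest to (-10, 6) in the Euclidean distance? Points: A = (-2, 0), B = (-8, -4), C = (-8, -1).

Distances: d(A) = 10, d(B) ≈ 10.198, d(C) ≈ 7.2801. Nearest: C = (-8, -1) with distance 7.2801.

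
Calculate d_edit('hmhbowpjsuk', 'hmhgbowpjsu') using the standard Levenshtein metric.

Let D[i][j] be the edit distance between the first i characters of 'hmhbowpjsuk' and the first j characters of 'hmhgbowpjsu', with D[i][0] = i, D[0][j] = j, and D[i][j] = D[i-1][j-1] if the characters match, else 1 + min(D[i-1][j], D[i][j-1], D[i-1][j-1]). Filling the table (rows: prefixes of 'hmhbowpjsuk', columns: prefixes of 'hmhgbowpjsu'):
     ε  h  m  h  g  b  o  w  p  j  s  u
  ε  0  1  2  3  4  5  6  7  8  9 10 11
  h  1  0  1  2  3  4  5  6  7  8  9 10
  m  2  1  0  1  2  3  4  5  6  7  8  9
  h  3  2  1  0  1  2  3  4  5  6  7  8
  b  4  3  2  1  1  1  2  3  4  5  6  7
  o  5  4  3  2  2  2  1  2  3  4  5  6
  w  6  5  4  3  3  3  2  1  2  3  4  5
  p  7  6  5  4  4  4  3  2  1  2  3  4
  j  8  7  6  5  5  5  4  3  2  1  2  3
  s  9  8  7  6  6  6  5  4  3  2  1  2
  u 10  9  8  7  7  7  6  5  4  3  2  1
  k 11 10  9  8  8  8  7  6  5  4  3  2
The bottom-right entry gives D[11][11] = 2, so no sequence of fewer than 2 edits works. Backtracking through the table gives one optimal edit sequence (2 edits):
  hmhbowpjsuk → hmhgbowpjsuk (ins g @4)
  hmhgbowpjsuk → hmhgbowpjsu (del k @12)
Edit distance = 2.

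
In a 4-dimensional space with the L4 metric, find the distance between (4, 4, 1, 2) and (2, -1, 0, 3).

(Σ|x_i - y_i|^4)^(1/4) = (|4 - 2|^4 + |4 - (-1)|^4 + |1 - 0|^4 + |2 - 3|^4)^(1/4)
= (2^4 + 5^4 + 1^4 + 1^4)^(1/4) = (16 + 625 + 1 + 1)^(1/4) = (643)^(1/4) ≈ 5.0356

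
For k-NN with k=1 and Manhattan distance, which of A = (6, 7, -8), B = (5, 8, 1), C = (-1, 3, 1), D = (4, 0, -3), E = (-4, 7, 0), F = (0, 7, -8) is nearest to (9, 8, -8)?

Distances: d(A) = 4, d(B) = 13, d(C) = 24, d(D) = 18, d(E) = 22, d(F) = 10. Nearest: A = (6, 7, -8) with distance 4.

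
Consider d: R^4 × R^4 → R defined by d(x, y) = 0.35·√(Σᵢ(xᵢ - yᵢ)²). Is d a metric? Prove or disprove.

Yes. The L2 (Euclidean) norm induces a metric on R^4, and multiplying a metric by a positive constant 0.35 > 0 preserves all four axioms: non-negativity (0.35·||x-y|| ≥ 0), identity (0.35·||x-y|| = 0 ⟺ ||x-y|| = 0 ⟺ x = y), symmetry (||x-y|| = ||y-x||), and the triangle inequality (0.35·||x-z|| ≤ 0.35·||x-y|| + 0.35·||y-z||). So d is a metric.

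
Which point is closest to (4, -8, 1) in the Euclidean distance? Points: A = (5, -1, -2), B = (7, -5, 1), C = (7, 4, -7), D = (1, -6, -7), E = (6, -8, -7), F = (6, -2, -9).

Distances: d(A) ≈ 7.6811, d(B) ≈ 4.2426, d(C) ≈ 14.7309, d(D) ≈ 8.775, d(E) ≈ 8.2462, d(F) ≈ 11.8322. Nearest: B = (7, -5, 1) with distance 4.2426.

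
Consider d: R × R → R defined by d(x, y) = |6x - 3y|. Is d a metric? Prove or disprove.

No. d fails symmetry: d(2, 9) = |6·2 - 3·9| = |-15| = 15, but d(9, 2) = |6·9 - 3·2| = |48| = 48. Since 15 ≠ 48, d(x,y) ≠ d(y,x) in general.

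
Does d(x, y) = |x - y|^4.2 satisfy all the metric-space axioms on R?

No. d(x,y) = |x-y|^4.2 fails the triangle inequality since p = 4.2 > 1. Counterexample: x = 5, y = 9, z = 16. d(x,z) = |5 - 16|^4.2 = 11^4.2 ≈ 23650.9875, but d(x,y) + d(y,z) = 4^4.2 + 7^4.2 ≈ 337.794 + 3543.3314 = 3881.1254. Since 23650.9875 > 3881.1254, the triangle inequality is violated.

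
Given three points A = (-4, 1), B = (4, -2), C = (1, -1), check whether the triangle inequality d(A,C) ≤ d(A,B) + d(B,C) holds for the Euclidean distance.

d(A,B) = √(8² + 3²) = √73 ≈ 8.544, d(B,C) = √(3² + 1²) = √10 ≈ 3.1623, d(A,C) = √(5² + 2²) = √29 ≈ 5.3852.
d(A,C) ≈ 5.3852 ≤ 8.544 + 3.1623 = 11.7063. Triangle inequality is satisfied.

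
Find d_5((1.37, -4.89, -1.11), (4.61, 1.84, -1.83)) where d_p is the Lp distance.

(Σ|x_i - y_i|^5)^(1/5) = (|1.37 - 4.61|^5 + |-4.89 - 1.84|^5 + |-1.11 - (-1.83)|^5)^(1/5)
= (3.24^5 + 6.73^5 + 0.72^5)^(1/5) ≈ (357.0467 + 13806.2369 + 0.1935)^(1/5) = (14163.4771)^(1/5) ≈ 6.7645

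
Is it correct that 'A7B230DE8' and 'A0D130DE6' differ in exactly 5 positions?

Differing positions: 2, 3, 4, 9. Hamming distance = 4, so the claim that d_H = 5 is false.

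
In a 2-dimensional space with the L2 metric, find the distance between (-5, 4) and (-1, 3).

(Σ|x_i - y_i|^2)^(1/2) = (|-5 - (-1)|^2 + |4 - 3|^2)^(1/2)
= (4^2 + 1^2)^(1/2) = (16 + 1)^(1/2) = (17)^(1/2) ≈ 4.1231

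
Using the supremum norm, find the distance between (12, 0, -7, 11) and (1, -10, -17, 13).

max(|x_i - y_i|) = max(|12 - 1|, |0 - (-10)|, |-7 - (-17)|, |11 - 13|) = max(11, 10, 10, 2) = 11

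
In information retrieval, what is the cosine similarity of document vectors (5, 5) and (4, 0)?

With u = (5, 5), v = (4, 0):
u·v = 5·4 + 5·0 = 20 + 0 = 20.
|u| = √(5² + 5²) = √50, |v| = √(4² + 0²) = √16, so |u||v| = √(50·16) = √800.
cos θ = (u·v)/(|u||v|) = 20/√800 ≈ 0.7071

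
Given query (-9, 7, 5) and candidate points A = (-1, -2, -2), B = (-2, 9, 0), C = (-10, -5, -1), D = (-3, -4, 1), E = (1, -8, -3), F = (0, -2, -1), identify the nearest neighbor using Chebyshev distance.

Distances: d(A) = 9, d(B) = 7, d(C) = 12, d(D) = 11, d(E) = 15, d(F) = 9. Nearest: B = (-2, 9, 0) with distance 7.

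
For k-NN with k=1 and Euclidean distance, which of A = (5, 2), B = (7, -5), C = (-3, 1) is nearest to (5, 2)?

Distances: d(A) = 0, d(B) ≈ 7.2801, d(C) ≈ 8.0623. Nearest: A = (5, 2) with distance 0.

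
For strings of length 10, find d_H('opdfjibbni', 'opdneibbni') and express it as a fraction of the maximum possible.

Differing positions: 4, 5. Hamming distance = 2. The maximum possible Hamming distance for length-10 strings is 10, so d_H/10 = 2/10 = 0.2.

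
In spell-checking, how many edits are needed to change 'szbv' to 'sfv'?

Let D[i][j] be the edit distance between the first i characters of 'szbv' and the first j characters of 'sfv', with D[i][0] = i, D[0][j] = j, and D[i][j] = D[i-1][j-1] if the characters match, else 1 + min(D[i-1][j], D[i][j-1], D[i-1][j-1]). Filling the table (rows: prefixes of 'szbv', columns: prefixes of 'sfv'):
     ε  s  f  v
  ε  0  1  2  3
  s  1  0  1  2
  z  2  1  1  2
  b  3  2  2  2
  v  4  3  3  2
The bottom-right entry gives D[4][3] = 2, so no sequence of fewer than 2 edits works. Backtracking through the table gives one optimal edit sequence (2 edits):
  szbv → sbv (del z @2)
  sbv → sfv (sub b→f @2)
Edit distance = 2.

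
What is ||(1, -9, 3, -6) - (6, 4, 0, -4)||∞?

max(|x_i - y_i|) = max(|1 - 6|, |-9 - 4|, |3 - 0|, |-6 - (-4)|) = max(5, 13, 3, 2) = 13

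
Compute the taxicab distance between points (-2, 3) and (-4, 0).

Σ|x_i - y_i| = |-2 - (-4)| + |3 - 0| = 2 + 3 = 5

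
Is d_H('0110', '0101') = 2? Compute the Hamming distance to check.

Differing positions: 3, 4. Hamming distance = 2, so the claim is true.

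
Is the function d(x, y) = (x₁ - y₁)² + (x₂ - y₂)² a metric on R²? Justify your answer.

No. The squared Euclidean distance fails the triangle inequality. Counterexample: x = (0, 0), y = (2, 5), z = (4, 10). d(x,z) = 4² + 10² = 116, but d(x,y) + d(y,z) = (2² + 5²) + (2² + 5²) = 29 + 29 = 58. Since 116 > 58, the triangle inequality is violated. (Note: √d, the ordinary Euclidean distance, IS a metric.)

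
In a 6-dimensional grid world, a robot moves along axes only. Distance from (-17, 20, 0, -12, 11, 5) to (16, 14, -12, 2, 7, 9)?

Σ|x_i - y_i| = |-17 - 16| + |20 - 14| + |0 - (-12)| + |-12 - 2| + |11 - 7| + |5 - 9| = 33 + 6 + 12 + 14 + 4 + 4 = 73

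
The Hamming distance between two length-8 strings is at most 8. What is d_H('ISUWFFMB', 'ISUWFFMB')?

Differing positions: none. Hamming distance = 0. The maximum possible Hamming distance for length-8 strings is 8, so d_H/8 = 0/8 = 0.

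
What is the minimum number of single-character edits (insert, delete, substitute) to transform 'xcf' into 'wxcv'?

Let D[i][j] be the edit distance between the first i characters of 'xcf' and the first j characters of 'wxcv', with D[i][0] = i, D[0][j] = j, and D[i][j] = D[i-1][j-1] if the characters match, else 1 + min(D[i-1][j], D[i][j-1], D[i-1][j-1]). Filling the table (rows: prefixes of 'xcf', columns: prefixes of 'wxcv'):
     ε  w  x  c  v
  ε  0  1  2  3  4
  x  1  1  1  2  3
  c  2  2  2  1  2
  f  3  3  3  2  2
The bottom-right entry gives D[3][4] = 2, so no sequence of fewer than 2 edits works. Backtracking through the table gives one optimal edit sequence (2 edits):
  xcf → wxcf (ins w @1)
  wxcf → wxcv (sub f→v @4)
Edit distance = 2.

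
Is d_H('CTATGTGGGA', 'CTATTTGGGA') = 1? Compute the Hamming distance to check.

Differing positions: 5. Hamming distance = 1, so the claim is true.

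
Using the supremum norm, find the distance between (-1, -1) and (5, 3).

max(|x_i - y_i|) = max(|-1 - 5|, |-1 - 3|) = max(6, 4) = 6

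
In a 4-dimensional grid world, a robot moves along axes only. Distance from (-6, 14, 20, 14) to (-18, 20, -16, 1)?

Σ|x_i - y_i| = |-6 - (-18)| + |14 - 20| + |20 - (-16)| + |14 - 1| = 12 + 6 + 36 + 13 = 67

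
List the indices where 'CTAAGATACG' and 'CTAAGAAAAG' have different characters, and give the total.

Differing positions: 7, 9. Hamming distance = 2.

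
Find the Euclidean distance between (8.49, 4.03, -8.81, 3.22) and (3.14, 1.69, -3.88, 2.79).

√(Σ(x_i - y_i)²) = √((8.49 - 3.14)² + (4.03 - 1.69)² + (-8.81 - (-3.88))² + (3.22 - 2.79)²)
= √(5.35² + 2.34² + (-4.93)² + 0.43²) = √(28.6225 + 5.4756 + 24.3049 + 0.1849) = √58.5879 ≈ 7.6543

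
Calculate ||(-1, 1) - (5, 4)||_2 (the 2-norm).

(Σ|x_i - y_i|^2)^(1/2) = (|-1 - 5|^2 + |1 - 4|^2)^(1/2)
= (6^2 + 3^2)^(1/2) = (36 + 9)^(1/2) = (45)^(1/2) ≈ 6.7082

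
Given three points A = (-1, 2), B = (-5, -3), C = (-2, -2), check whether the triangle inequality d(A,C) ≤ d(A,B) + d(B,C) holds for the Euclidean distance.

d(A,B) = √(4² + 5²) = √41 ≈ 6.4031, d(B,C) = √(3² + 1²) = √10 ≈ 3.1623, d(A,C) = √(1² + 4²) = √17 ≈ 4.1231.
d(A,C) ≈ 4.1231 ≤ 6.4031 + 3.1623 = 9.5654. Triangle inequality is satisfied.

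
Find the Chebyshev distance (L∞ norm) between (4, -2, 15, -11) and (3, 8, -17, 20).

max(|x_i - y_i|) = max(|4 - 3|, |-2 - 8|, |15 - (-17)|, |-11 - 20|) = max(1, 10, 32, 31) = 32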